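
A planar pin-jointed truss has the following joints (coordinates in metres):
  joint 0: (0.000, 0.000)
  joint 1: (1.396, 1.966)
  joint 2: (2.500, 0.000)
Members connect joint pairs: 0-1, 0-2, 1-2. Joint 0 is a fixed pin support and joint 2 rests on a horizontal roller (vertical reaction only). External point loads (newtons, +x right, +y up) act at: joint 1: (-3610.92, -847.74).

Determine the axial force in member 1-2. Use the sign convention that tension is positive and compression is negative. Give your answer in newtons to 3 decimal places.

N=3 nodes, M=3 members, R=3 reactions → 2N=6, M+R=6
member 0 (0-1): L=2.4112, (cx,cy)=(0.5790,0.8154)
member 1 (0-2): L=2.5000, (cx,cy)=(1.0000,0.0000)
member 2 (1-2): L=2.2548, (cx,cy)=(0.4896,-0.8719)
solve A·x = −loads:
  F[0-1] = -3941.8256 N (compression)
  F[0-2] = -1328.7586 N (compression)
  F[1-2] = +2713.8047 N (tension)
  Rx@0 = +3610.9200 N
  Ry@0 = +3213.9895 N
  Ry@2 = -2366.2495 N

2713.805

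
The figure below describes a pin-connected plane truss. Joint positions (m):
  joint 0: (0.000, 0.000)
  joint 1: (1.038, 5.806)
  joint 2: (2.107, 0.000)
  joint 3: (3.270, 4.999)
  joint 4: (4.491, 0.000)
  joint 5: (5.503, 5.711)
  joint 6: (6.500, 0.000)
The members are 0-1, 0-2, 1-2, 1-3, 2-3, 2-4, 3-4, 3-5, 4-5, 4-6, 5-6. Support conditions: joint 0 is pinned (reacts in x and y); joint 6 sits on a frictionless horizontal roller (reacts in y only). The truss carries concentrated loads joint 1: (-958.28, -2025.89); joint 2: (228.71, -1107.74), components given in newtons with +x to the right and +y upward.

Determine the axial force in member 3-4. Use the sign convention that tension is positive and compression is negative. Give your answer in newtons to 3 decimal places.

199.681

N=7 nodes, M=11 members, R=3 reactions → 2N=14, M+R=14
member 0 (0-1): L=5.8981, (cx,cy)=(0.1760,0.9844)
member 1 (0-2): L=2.1070, (cx,cy)=(1.0000,0.0000)
member 2 (1-2): L=5.9036, (cx,cy)=(0.1811,-0.9835)
member 3 (1-3): L=2.3734, (cx,cy)=(0.9404,-0.3400)
member 4 (2-3): L=5.1325, (cx,cy)=(0.2266,0.9740)
member 5 (2-4): L=2.3840, (cx,cy)=(1.0000,0.0000)
member 6 (3-4): L=5.1460, (cx,cy)=(0.2373,-0.9714)
member 7 (3-5): L=2.3438, (cx,cy)=(0.9527,0.3038)
member 8 (4-5): L=5.8000, (cx,cy)=(0.1745,0.9847)
member 9 (4-6): L=2.0090, (cx,cy)=(1.0000,0.0000)
member 10 (5-6): L=5.7974, (cx,cy)=(0.1720,-0.9851)
solve A·x = −loads:
  F[0-1] = -3359.4322 N (compression)
  F[0-2] = -138.3430 N (compression)
  F[1-2] = +1250.9776 N (tension)
  F[1-3] = +149.4341 N (tension)
  F[2-3] = -125.8308 N (compression)
  F[2-4] = -112.0181 N (compression)
  F[3-4] = +199.6807 N (tension)
  F[3-5] = +67.8454 N (tension)
  F[4-5] = -197.0003 N (compression)
  F[4-6] = -30.2658 N (compression)
  F[5-6] = +175.9900 N (tension)
  Rx@0 = +729.5700 N
  Ry@0 = +3306.9980 N
  Ry@6 = -173.3680 N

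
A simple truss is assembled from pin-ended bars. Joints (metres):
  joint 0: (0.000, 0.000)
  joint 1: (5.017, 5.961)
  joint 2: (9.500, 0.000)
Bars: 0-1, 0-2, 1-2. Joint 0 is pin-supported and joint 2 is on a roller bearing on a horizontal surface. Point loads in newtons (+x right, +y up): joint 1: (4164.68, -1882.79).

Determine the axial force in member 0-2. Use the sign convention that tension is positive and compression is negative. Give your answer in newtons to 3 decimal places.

2713.067

N=3 nodes, M=3 members, R=3 reactions → 2N=6, M+R=6
member 0 (0-1): L=7.7913, (cx,cy)=(0.6439,0.7651)
member 1 (0-2): L=9.5000, (cx,cy)=(1.0000,0.0000)
member 2 (1-2): L=7.4586, (cx,cy)=(0.6011,-0.7992)
solve A·x = −loads:
  F[0-1] = +2254.3150 N (tension)
  F[0-2] = +2713.0674 N (tension)
  F[1-2] = -4513.8751 N (compression)
  Rx@0 = -4164.6800 N
  Ry@0 = -1724.7484 N
  Ry@2 = +3607.5384 N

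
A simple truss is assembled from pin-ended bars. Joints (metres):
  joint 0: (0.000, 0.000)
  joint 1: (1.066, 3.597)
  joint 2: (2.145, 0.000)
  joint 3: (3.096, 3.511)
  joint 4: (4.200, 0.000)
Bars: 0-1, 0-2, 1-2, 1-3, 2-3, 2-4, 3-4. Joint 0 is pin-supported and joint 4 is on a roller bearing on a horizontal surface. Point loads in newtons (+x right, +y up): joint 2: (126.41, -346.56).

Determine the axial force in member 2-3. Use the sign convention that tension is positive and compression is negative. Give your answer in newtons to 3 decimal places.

N=5 nodes, M=7 members, R=3 reactions → 2N=10, M+R=10
member 0 (0-1): L=3.7516, (cx,cy)=(0.2841,0.9588)
member 1 (0-2): L=2.1450, (cx,cy)=(1.0000,0.0000)
member 2 (1-2): L=3.7553, (cx,cy)=(0.2873,-0.9578)
member 3 (1-3): L=2.0318, (cx,cy)=(0.9991,-0.0423)
member 4 (2-3): L=3.6375, (cx,cy)=(0.2614,0.9652)
member 5 (2-4): L=2.0550, (cx,cy)=(1.0000,0.0000)
member 6 (3-4): L=3.6805, (cx,cy)=(0.3000,-0.9540)
solve A·x = −loads:
  F[0-1] = -176.8565 N (compression)
  F[0-2] = +176.6625 N (tension)
  F[1-2] = +181.5616 N (tension)
  F[1-3] = -102.5113 N (compression)
  F[2-3] = +178.8756 N (tension)
  F[2-4] = +55.6538 N (tension)
  F[3-4] = -185.5368 N (compression)
  Rx@0 = -126.4100 N
  Ry@0 = +169.5669 N
  Ry@4 = +176.9931 N

178.876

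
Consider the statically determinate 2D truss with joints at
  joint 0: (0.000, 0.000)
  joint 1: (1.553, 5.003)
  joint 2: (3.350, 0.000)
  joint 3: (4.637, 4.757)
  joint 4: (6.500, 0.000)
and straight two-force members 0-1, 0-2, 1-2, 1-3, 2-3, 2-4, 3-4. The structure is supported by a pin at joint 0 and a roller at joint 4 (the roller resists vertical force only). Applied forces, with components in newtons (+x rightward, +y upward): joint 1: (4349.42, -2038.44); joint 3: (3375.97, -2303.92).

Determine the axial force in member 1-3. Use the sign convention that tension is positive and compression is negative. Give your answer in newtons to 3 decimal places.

-1241.625

N=5 nodes, M=7 members, R=3 reactions → 2N=10, M+R=10
member 0 (0-1): L=5.2385, (cx,cy)=(0.2965,0.9550)
member 1 (0-2): L=3.3500, (cx,cy)=(1.0000,0.0000)
member 2 (1-2): L=5.3159, (cx,cy)=(0.3380,-0.9411)
member 3 (1-3): L=3.0938, (cx,cy)=(0.9968,-0.0795)
member 4 (2-3): L=4.9280, (cx,cy)=(0.2612,0.9653)
member 5 (2-4): L=3.1500, (cx,cy)=(1.0000,0.0000)
member 6 (3-4): L=5.1088, (cx,cy)=(0.3647,-0.9311)
solve A·x = −loads:
  F[0-1] = +3776.4245 N (tension)
  F[0-2] = +6605.8340 N (tension)
  F[1-2] = -5893.2988 N (compression)
  F[1-3] = -1241.6250 N (compression)
  F[2-3] = +5745.7739 N (tension)
  F[2-4] = +3113.1005 N (tension)
  F[3-4] = -8536.8770 N (compression)
  Rx@0 = -7725.3900 N
  Ry@0 = -3606.6572 N
  Ry@4 = +7949.0172 N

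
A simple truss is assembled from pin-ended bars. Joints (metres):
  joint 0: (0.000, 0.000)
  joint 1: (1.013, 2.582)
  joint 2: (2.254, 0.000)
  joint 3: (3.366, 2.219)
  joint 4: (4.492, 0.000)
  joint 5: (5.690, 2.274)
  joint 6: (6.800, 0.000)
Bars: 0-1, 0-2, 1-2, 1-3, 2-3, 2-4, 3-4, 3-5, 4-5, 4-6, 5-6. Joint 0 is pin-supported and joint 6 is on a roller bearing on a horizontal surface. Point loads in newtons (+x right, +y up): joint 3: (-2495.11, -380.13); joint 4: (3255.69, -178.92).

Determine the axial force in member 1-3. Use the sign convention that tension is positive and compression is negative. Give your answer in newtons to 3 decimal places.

N=7 nodes, M=11 members, R=3 reactions → 2N=14, M+R=14
member 0 (0-1): L=2.7736, (cx,cy)=(0.3652,0.9309)
member 1 (0-2): L=2.2540, (cx,cy)=(1.0000,0.0000)
member 2 (1-2): L=2.8648, (cx,cy)=(0.4332,-0.9013)
member 3 (1-3): L=2.3808, (cx,cy)=(0.9883,-0.1525)
member 4 (2-3): L=2.4820, (cx,cy)=(0.4480,0.8940)
member 5 (2-4): L=2.2380, (cx,cy)=(1.0000,0.0000)
member 6 (3-4): L=2.4883, (cx,cy)=(0.4525,-0.8918)
member 7 (3-5): L=2.3247, (cx,cy)=(0.9997,0.0237)
member 8 (4-5): L=2.5703, (cx,cy)=(0.4661,0.8847)
member 9 (4-6): L=2.3080, (cx,cy)=(1.0000,0.0000)
member 10 (5-6): L=2.5304, (cx,cy)=(0.4387,-0.8987)
solve A·x = −loads:
  F[0-1] = -1146.0799 N (compression)
  F[0-2] = +1179.1610 N (tension)
  F[1-2] = +1355.9282 N (tension)
  F[1-3] = -1017.8644 N (compression)
  F[2-3] = -1366.9629 N (compression)
  F[2-4] = +2378.9696 N (tension)
  F[3-4] = +783.9886 N (tension)
  F[3-5] = +522.1034 N (tension)
  F[4-5] = -587.9845 N (compression)
  F[4-6] = -247.8982 N (compression)
  F[5-6] = +565.1297 N (tension)
  Rx@0 = -760.5800 N
  Ry@0 = +1066.9063 N
  Ry@6 = -507.8563 N

-1017.864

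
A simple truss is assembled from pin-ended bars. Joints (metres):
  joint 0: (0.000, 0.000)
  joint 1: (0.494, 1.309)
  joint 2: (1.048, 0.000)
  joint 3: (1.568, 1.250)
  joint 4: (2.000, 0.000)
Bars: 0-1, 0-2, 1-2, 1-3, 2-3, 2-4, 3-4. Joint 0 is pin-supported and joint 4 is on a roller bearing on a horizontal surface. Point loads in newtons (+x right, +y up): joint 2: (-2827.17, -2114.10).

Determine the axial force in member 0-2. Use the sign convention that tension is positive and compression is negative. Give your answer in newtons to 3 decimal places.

-2447.401

N=5 nodes, M=7 members, R=3 reactions → 2N=10, M+R=10
member 0 (0-1): L=1.3991, (cx,cy)=(0.3531,0.9356)
member 1 (0-2): L=1.0480, (cx,cy)=(1.0000,0.0000)
member 2 (1-2): L=1.4214, (cx,cy)=(0.3898,-0.9209)
member 3 (1-3): L=1.0756, (cx,cy)=(0.9985,-0.0549)
member 4 (2-3): L=1.3538, (cx,cy)=(0.3841,0.9233)
member 5 (2-4): L=0.9520, (cx,cy)=(1.0000,0.0000)
member 6 (3-4): L=1.3225, (cx,cy)=(0.3266,-0.9451)
solve A·x = −loads:
  F[0-1] = -1075.5871 N (compression)
  F[0-2] = -2447.4008 N (compression)
  F[1-2] = +1141.9294 N (tension)
  F[1-3] = -826.0853 N (compression)
  F[2-3] = +1150.7433 N (tension)
  F[2-4] = +382.8517 N (tension)
  F[3-4] = -1172.0796 N (compression)
  Rx@0 = +2827.1700 N
  Ry@0 = +1006.3116 N
  Ry@4 = +1107.7884 N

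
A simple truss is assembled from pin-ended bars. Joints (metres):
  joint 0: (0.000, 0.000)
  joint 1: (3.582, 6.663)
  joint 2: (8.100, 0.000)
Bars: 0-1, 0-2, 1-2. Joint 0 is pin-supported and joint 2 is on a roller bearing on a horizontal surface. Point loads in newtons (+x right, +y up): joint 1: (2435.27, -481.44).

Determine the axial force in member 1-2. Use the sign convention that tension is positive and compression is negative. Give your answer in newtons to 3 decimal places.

-2677.571

N=3 nodes, M=3 members, R=3 reactions → 2N=6, M+R=6
member 0 (0-1): L=7.5648, (cx,cy)=(0.4735,0.8808)
member 1 (0-2): L=8.1000, (cx,cy)=(1.0000,0.0000)
member 2 (1-2): L=8.0503, (cx,cy)=(0.5612,-0.8277)
solve A·x = −loads:
  F[0-1] = +1969.4819 N (tension)
  F[0-2] = +1502.7036 N (tension)
  F[1-2] = -2677.5713 N (compression)
  Rx@0 = -2435.2700 N
  Ry@0 = -1734.6985 N
  Ry@2 = +2216.1385 N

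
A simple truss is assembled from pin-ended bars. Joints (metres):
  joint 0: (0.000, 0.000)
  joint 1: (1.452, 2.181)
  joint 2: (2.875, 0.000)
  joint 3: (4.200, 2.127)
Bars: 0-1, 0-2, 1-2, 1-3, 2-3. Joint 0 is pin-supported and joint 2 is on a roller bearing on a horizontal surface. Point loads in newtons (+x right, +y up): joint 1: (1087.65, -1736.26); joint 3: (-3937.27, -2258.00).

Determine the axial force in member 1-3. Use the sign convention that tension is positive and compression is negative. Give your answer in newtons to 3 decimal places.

N=4 nodes, M=5 members, R=3 reactions → 2N=8, M+R=8
member 0 (0-1): L=2.6201, (cx,cy)=(0.5542,0.8324)
member 1 (0-2): L=2.8750, (cx,cy)=(1.0000,0.0000)
member 2 (1-2): L=2.6042, (cx,cy)=(0.5464,-0.8375)
member 3 (1-3): L=2.7485, (cx,cy)=(0.9998,-0.0196)
member 4 (2-3): L=2.5059, (cx,cy)=(0.5287,0.8488)
solve A·x = −loads:
  F[0-1] = -2290.3874 N (compression)
  F[0-2] = -1580.3523 N (compression)
  F[1-2] = +261.9593 N (tension)
  F[1-3] = -2500.5433 N (compression)
  F[2-3] = -2718.1629 N (compression)
  Rx@0 = +2849.6200 N
  Ry@0 = +1906.5240 N
  Ry@2 = +2087.7360 N

-2500.543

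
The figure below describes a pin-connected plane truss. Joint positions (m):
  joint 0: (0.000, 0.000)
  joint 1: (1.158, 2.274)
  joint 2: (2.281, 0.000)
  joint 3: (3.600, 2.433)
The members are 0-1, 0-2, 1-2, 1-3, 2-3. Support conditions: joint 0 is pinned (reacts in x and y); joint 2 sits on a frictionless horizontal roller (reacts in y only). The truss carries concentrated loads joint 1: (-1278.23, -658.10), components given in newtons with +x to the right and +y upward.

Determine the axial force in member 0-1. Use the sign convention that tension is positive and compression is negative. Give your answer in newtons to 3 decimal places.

-1793.613

N=4 nodes, M=5 members, R=3 reactions → 2N=8, M+R=8
member 0 (0-1): L=2.5519, (cx,cy)=(0.4538,0.8911)
member 1 (0-2): L=2.2810, (cx,cy)=(1.0000,0.0000)
member 2 (1-2): L=2.5362, (cx,cy)=(0.4428,-0.8966)
member 3 (1-3): L=2.4472, (cx,cy)=(0.9979,0.0650)
member 4 (2-3): L=2.7675, (cx,cy)=(0.4766,0.8791)
solve A·x = −loads:
  F[0-1] = -1793.6126 N (compression)
  F[0-2] = -464.3157 N (compression)
  F[1-2] = +1048.6090 N (tension)
  F[1-3] = +0.0000 N (tension)
  F[2-3] = -0.0000 N (compression)
  Rx@0 = +1278.2300 N
  Ry@0 = +1598.3083 N
  Ry@2 = -940.2083 N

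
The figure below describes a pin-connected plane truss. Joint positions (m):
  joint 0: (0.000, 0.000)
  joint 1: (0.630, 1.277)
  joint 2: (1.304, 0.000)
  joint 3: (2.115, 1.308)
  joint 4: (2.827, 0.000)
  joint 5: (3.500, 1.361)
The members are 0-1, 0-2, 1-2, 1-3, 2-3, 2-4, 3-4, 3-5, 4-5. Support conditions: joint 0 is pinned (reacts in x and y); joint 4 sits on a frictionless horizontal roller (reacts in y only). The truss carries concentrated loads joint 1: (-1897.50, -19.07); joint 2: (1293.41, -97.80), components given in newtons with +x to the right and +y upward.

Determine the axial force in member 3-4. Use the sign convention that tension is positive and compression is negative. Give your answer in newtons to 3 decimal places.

919.690

N=6 nodes, M=9 members, R=3 reactions → 2N=12, M+R=12
member 0 (0-1): L=1.4239, (cx,cy)=(0.4424,0.8968)
member 1 (0-2): L=1.3040, (cx,cy)=(1.0000,0.0000)
member 2 (1-2): L=1.4440, (cx,cy)=(0.4668,-0.8844)
member 3 (1-3): L=1.4853, (cx,cy)=(0.9998,0.0209)
member 4 (2-3): L=1.5390, (cx,cy)=(0.5270,0.8499)
member 5 (2-4): L=1.5230, (cx,cy)=(1.0000,0.0000)
member 6 (3-4): L=1.4892, (cx,cy)=(0.4781,-0.8783)
member 7 (3-5): L=1.3860, (cx,cy)=(0.9993,0.0382)
member 8 (4-5): L=1.5183, (cx,cy)=(0.4433,0.8964)
solve A·x = −loads:
  F[0-1] = -1031.0398 N (compression)
  F[0-2] = -147.9252 N (compression)
  F[1-2] = +1046.4549 N (tension)
  F[1-3] = +953.0852 N (tension)
  F[2-3] = -973.8430 N (compression)
  F[2-4] = -439.7029 N (compression)
  F[3-4] = +919.6896 N (tension)
  F[3-5] = +0.0000 N (tension)
  F[4-5] = +0.0000 N (tension)
  Rx@0 = +604.0900 N
  Ry@0 = +924.6387 N
  Ry@4 = -807.7687 N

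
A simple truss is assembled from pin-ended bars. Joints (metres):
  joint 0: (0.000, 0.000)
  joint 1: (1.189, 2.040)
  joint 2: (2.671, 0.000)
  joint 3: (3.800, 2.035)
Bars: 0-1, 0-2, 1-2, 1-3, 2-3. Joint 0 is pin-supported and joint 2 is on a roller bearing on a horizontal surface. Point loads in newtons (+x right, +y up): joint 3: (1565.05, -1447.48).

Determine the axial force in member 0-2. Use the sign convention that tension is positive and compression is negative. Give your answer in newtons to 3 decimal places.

513.471

N=4 nodes, M=5 members, R=3 reactions → 2N=8, M+R=8
member 0 (0-1): L=2.3612, (cx,cy)=(0.5036,0.8640)
member 1 (0-2): L=2.6710, (cx,cy)=(1.0000,0.0000)
member 2 (1-2): L=2.5215, (cx,cy)=(0.5877,-0.8090)
member 3 (1-3): L=2.6110, (cx,cy)=(1.0000,-0.0019)
member 4 (2-3): L=2.3272, (cx,cy)=(0.4851,0.8744)
solve A·x = −loads:
  F[0-1] = +2088.3110 N (tension)
  F[0-2] = +513.4706 N (tension)
  F[1-2] = -2235.6662 N (compression)
  F[1-3] = +2365.5902 N (tension)
  F[2-3] = -1650.1401 N (compression)
  Rx@0 = -1565.0500 N
  Ry@0 = -1804.2238 N
  Ry@2 = +3251.7038 N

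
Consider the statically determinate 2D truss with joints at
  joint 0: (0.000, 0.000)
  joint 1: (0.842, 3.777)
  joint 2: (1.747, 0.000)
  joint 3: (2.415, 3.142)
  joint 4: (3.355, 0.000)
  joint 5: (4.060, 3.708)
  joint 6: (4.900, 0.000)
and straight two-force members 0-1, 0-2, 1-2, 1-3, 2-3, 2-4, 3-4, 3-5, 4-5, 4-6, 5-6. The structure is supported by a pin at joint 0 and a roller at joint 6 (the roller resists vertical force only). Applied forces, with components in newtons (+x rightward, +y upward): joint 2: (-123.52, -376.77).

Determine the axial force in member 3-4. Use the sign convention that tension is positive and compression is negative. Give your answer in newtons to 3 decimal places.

N=7 nodes, M=11 members, R=3 reactions → 2N=14, M+R=14
member 0 (0-1): L=3.8697, (cx,cy)=(0.2176,0.9760)
member 1 (0-2): L=1.7470, (cx,cy)=(1.0000,0.0000)
member 2 (1-2): L=3.8839, (cx,cy)=(0.2330,-0.9725)
member 3 (1-3): L=1.6963, (cx,cy)=(0.9273,-0.3743)
member 4 (2-3): L=3.2122, (cx,cy)=(0.2080,0.9781)
member 5 (2-4): L=1.6080, (cx,cy)=(1.0000,0.0000)
member 6 (3-4): L=3.2796, (cx,cy)=(0.2866,-0.9580)
member 7 (3-5): L=1.7396, (cx,cy)=(0.9456,0.3254)
member 8 (4-5): L=3.7744, (cx,cy)=(0.1868,0.9824)
member 9 (4-6): L=1.5450, (cx,cy)=(1.0000,0.0000)
member 10 (5-6): L=3.8020, (cx,cy)=(0.2209,-0.9753)
solve A·x = −loads:
  F[0-1] = -248.3912 N (compression)
  F[0-2] = -69.4733 N (compression)
  F[1-2] = +300.8368 N (tension)
  F[1-3] = -133.8795 N (compression)
  F[2-3] = +86.0963 N (tension)
  F[2-4] = +106.2413 N (tension)
  F[3-4] = -161.7213 N (compression)
  F[3-5] = -63.3345 N (compression)
  F[4-5] = +157.7117 N (tension)
  F[4-6] = +30.4308 N (tension)
  F[5-6] = -137.7338 N (compression)
  Rx@0 = +123.5200 N
  Ry@0 = +242.4400 N
  Ry@6 = +134.3300 N

-161.721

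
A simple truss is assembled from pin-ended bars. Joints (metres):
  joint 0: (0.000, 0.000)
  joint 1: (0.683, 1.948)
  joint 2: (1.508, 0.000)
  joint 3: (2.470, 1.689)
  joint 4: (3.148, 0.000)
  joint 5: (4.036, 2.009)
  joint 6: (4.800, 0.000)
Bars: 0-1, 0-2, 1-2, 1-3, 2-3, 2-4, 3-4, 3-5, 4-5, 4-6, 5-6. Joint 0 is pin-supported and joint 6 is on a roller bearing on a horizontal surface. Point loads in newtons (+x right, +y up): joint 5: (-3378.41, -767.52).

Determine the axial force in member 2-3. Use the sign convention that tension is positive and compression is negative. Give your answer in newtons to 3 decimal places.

N=7 nodes, M=11 members, R=3 reactions → 2N=14, M+R=14
member 0 (0-1): L=2.0643, (cx,cy)=(0.3309,0.9437)
member 1 (0-2): L=1.5080, (cx,cy)=(1.0000,0.0000)
member 2 (1-2): L=2.1155, (cx,cy)=(0.3900,-0.9208)
member 3 (1-3): L=1.8057, (cx,cy)=(0.9897,-0.1434)
member 4 (2-3): L=1.9438, (cx,cy)=(0.4949,0.8689)
member 5 (2-4): L=1.6400, (cx,cy)=(1.0000,0.0000)
member 6 (3-4): L=1.8200, (cx,cy)=(0.3725,-0.9280)
member 7 (3-5): L=1.5984, (cx,cy)=(0.9798,0.2002)
member 8 (4-5): L=2.1965, (cx,cy)=(0.4043,0.9146)
member 9 (4-6): L=1.6520, (cx,cy)=(1.0000,0.0000)
member 10 (5-6): L=2.1494, (cx,cy)=(0.3555,-0.9347)
solve A·x = −loads:
  F[0-1] = -1627.8547 N (compression)
  F[0-2] = -2839.8046 N (compression)
  F[1-2] = +1867.6718 N (tension)
  F[1-3] = -1280.1966 N (compression)
  F[2-3] = -1979.1917 N (compression)
  F[2-4] = -1131.9107 N (compression)
  F[3-4] = +1072.6687 N (tension)
  F[3-5] = -2700.7775 N (compression)
  F[4-5] = -1088.3670 N (compression)
  F[4-6] = -292.3085 N (compression)
  F[5-6] = +822.3536 N (tension)
  Rx@0 = +3378.4100 N
  Ry@0 = +1536.1690 N
  Ry@6 = -768.6490 N

-1979.192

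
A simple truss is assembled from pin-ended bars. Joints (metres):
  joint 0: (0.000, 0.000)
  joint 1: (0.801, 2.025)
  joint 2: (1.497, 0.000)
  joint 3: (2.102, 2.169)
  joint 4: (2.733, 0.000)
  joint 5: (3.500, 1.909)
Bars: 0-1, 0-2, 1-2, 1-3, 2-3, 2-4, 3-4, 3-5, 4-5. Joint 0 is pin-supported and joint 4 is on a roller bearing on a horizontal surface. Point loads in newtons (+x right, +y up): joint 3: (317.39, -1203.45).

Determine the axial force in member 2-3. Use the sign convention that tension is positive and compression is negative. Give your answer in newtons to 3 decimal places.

-24.830

N=6 nodes, M=9 members, R=3 reactions → 2N=12, M+R=12
member 0 (0-1): L=2.1777, (cx,cy)=(0.3678,0.9299)
member 1 (0-2): L=1.4970, (cx,cy)=(1.0000,0.0000)
member 2 (1-2): L=2.1413, (cx,cy)=(0.3250,-0.9457)
member 3 (1-3): L=1.3089, (cx,cy)=(0.9939,0.1100)
member 4 (2-3): L=2.2518, (cx,cy)=(0.2687,0.9632)
member 5 (2-4): L=1.2360, (cx,cy)=(1.0000,0.0000)
member 6 (3-4): L=2.2589, (cx,cy)=(0.2793,-0.9602)
member 7 (3-5): L=1.4220, (cx,cy)=(0.9831,-0.1828)
member 8 (4-5): L=2.0573, (cx,cy)=(0.3728,0.9279)
solve A·x = −loads:
  F[0-1] = -27.9208 N (compression)
  F[0-2] = +327.6600 N (tension)
  F[1-2] = +25.2901 N (tension)
  F[1-3] = -18.6032 N (compression)
  F[2-3] = -24.8298 N (compression)
  F[2-4] = +342.5514 N (tension)
  F[3-4] = -1226.3018 N (compression)
  F[3-5] = +0.0000 N (tension)
  F[4-5] = -0.0000 N (compression)
  Rx@0 = -317.3900 N
  Ry@0 = +25.9634 N
  Ry@4 = +1177.4866 N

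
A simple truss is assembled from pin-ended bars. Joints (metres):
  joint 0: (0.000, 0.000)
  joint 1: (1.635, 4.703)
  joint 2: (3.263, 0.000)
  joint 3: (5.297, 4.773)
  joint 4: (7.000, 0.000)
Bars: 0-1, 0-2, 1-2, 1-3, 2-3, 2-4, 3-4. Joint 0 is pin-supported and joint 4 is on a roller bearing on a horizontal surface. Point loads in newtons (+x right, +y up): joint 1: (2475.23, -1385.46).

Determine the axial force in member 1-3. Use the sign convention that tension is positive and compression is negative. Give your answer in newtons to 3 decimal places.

-1568.464

N=5 nodes, M=7 members, R=3 reactions → 2N=10, M+R=10
member 0 (0-1): L=4.9791, (cx,cy)=(0.3284,0.9445)
member 1 (0-2): L=3.2630, (cx,cy)=(1.0000,0.0000)
member 2 (1-2): L=4.9768, (cx,cy)=(0.3271,-0.9450)
member 3 (1-3): L=3.6627, (cx,cy)=(0.9998,0.0191)
member 4 (2-3): L=5.1883, (cx,cy)=(0.3920,0.9200)
member 5 (2-4): L=3.7370, (cx,cy)=(1.0000,0.0000)
member 6 (3-4): L=5.0677, (cx,cy)=(0.3360,-0.9418)
solve A·x = −loads:
  F[0-1] = +636.4363 N (tension)
  F[0-2] = +2266.2417 N (tension)
  F[1-2] = -2133.9849 N (compression)
  F[1-3] = -1568.4645 N (compression)
  F[2-3] = +2192.0535 N (tension)
  F[2-4] = +708.8179 N (tension)
  F[3-4] = -2109.2704 N (compression)
  Rx@0 = -2475.2300 N
  Ry@0 = -601.1448 N
  Ry@4 = +1986.6048 N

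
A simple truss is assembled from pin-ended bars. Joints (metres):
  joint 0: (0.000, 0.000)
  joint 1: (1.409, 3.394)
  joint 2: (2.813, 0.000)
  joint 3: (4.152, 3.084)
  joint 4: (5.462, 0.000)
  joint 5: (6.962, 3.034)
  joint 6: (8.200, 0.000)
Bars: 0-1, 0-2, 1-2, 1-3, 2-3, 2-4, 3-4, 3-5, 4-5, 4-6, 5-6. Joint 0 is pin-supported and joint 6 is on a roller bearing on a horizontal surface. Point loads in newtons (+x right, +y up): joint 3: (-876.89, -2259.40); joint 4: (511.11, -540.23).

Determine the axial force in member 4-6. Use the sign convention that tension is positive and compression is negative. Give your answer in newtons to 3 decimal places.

479.073

N=7 nodes, M=11 members, R=3 reactions → 2N=14, M+R=14
member 0 (0-1): L=3.6748, (cx,cy)=(0.3834,0.9236)
member 1 (0-2): L=2.8130, (cx,cy)=(1.0000,0.0000)
member 2 (1-2): L=3.6729, (cx,cy)=(0.3823,-0.9241)
member 3 (1-3): L=2.7605, (cx,cy)=(0.9937,-0.1123)
member 4 (2-3): L=3.3621, (cx,cy)=(0.3983,0.9173)
member 5 (2-4): L=2.6490, (cx,cy)=(1.0000,0.0000)
member 6 (3-4): L=3.3507, (cx,cy)=(0.3910,-0.9204)
member 7 (3-5): L=2.8104, (cx,cy)=(0.9998,-0.0178)
member 8 (4-5): L=3.3845, (cx,cy)=(0.4432,0.8964)
member 9 (4-6): L=2.7380, (cx,cy)=(1.0000,0.0000)
member 10 (5-6): L=3.2769, (cx,cy)=(0.3778,-0.9259)
solve A·x = −loads:
  F[0-1] = -1760.0648 N (compression)
  F[0-2] = +309.0589 N (tension)
  F[1-2] = +1932.0062 N (tension)
  F[1-3] = -1422.3564 N (compression)
  F[2-3] = -1946.2936 N (compression)
  F[2-4] = +1822.7069 N (tension)
  F[3-4] = -668.3562 N (compression)
  F[3-5] = -1050.4602 N (compression)
  F[4-5] = +1288.8821 N (tension)
  F[4-6] = +479.0732 N (tension)
  F[5-6] = -1268.0573 N (compression)
  Rx@0 = +365.7800 N
  Ry@0 = +1625.5524 N
  Ry@6 = +1174.0776 N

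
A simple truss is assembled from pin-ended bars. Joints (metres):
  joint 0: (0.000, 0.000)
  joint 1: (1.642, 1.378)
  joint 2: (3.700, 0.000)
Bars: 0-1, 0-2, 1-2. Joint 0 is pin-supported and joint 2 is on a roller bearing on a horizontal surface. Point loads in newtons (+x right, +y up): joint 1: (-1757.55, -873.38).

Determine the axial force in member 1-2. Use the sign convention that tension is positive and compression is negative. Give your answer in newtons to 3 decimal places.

479.849

N=3 nodes, M=3 members, R=3 reactions → 2N=6, M+R=6
member 0 (0-1): L=2.1436, (cx,cy)=(0.7660,0.6428)
member 1 (0-2): L=3.7000, (cx,cy)=(1.0000,0.0000)
member 2 (1-2): L=2.4767, (cx,cy)=(0.8309,-0.5564)
solve A·x = −loads:
  F[0-1] = -1773.9303 N (compression)
  F[0-2] = -398.7214 N (compression)
  F[1-2] = +479.8493 N (tension)
  Rx@0 = +1757.5500 N
  Ry@0 = +1140.3567 N
  Ry@2 = -266.9767 N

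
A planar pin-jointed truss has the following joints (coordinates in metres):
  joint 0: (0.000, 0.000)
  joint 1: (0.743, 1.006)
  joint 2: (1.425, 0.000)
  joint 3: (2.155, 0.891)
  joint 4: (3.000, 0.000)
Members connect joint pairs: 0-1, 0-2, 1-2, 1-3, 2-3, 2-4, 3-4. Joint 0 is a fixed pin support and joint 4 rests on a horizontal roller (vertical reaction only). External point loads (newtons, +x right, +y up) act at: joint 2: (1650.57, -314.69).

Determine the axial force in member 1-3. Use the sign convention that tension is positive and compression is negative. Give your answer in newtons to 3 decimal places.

-248.520

N=5 nodes, M=7 members, R=3 reactions → 2N=10, M+R=10
member 0 (0-1): L=1.2506, (cx,cy)=(0.5941,0.8044)
member 1 (0-2): L=1.4250, (cx,cy)=(1.0000,0.0000)
member 2 (1-2): L=1.2154, (cx,cy)=(0.5611,-0.8277)
member 3 (1-3): L=1.4167, (cx,cy)=(0.9967,-0.0812)
member 4 (2-3): L=1.1519, (cx,cy)=(0.6338,0.7735)
member 5 (2-4): L=1.5750, (cx,cy)=(1.0000,0.0000)
member 6 (3-4): L=1.2280, (cx,cy)=(0.6881,-0.7256)
solve A·x = −loads:
  F[0-1] = -205.3877 N (compression)
  F[0-2] = +1772.5906 N (tension)
  F[1-2] = +223.9716 N (tension)
  F[1-3] = -248.5200 N (compression)
  F[2-3] = +167.1605 N (tension)
  F[2-4] = +141.7606 N (tension)
  F[3-4] = -206.0089 N (compression)
  Rx@0 = -1650.5700 N
  Ry@0 = +165.2122 N
  Ry@4 = +149.4777 N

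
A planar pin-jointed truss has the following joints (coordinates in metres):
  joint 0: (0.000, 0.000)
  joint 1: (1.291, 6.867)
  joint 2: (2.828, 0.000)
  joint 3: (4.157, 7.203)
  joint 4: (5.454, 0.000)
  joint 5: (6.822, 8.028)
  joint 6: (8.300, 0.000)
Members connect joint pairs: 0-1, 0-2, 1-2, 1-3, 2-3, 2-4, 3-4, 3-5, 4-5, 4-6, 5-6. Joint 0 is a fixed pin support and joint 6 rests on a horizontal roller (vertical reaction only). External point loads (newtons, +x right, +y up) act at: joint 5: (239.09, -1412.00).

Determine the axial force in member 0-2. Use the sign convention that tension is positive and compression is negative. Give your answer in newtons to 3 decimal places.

N=7 nodes, M=11 members, R=3 reactions → 2N=14, M+R=14
member 0 (0-1): L=6.9873, (cx,cy)=(0.1848,0.9828)
member 1 (0-2): L=2.8280, (cx,cy)=(1.0000,0.0000)
member 2 (1-2): L=7.0369, (cx,cy)=(0.2184,-0.9759)
member 3 (1-3): L=2.8856, (cx,cy)=(0.9932,0.1164)
member 4 (2-3): L=7.3246, (cx,cy)=(0.1814,0.9834)
member 5 (2-4): L=2.6260, (cx,cy)=(1.0000,0.0000)
member 6 (3-4): L=7.3188, (cx,cy)=(0.1772,-0.9842)
member 7 (3-5): L=2.7898, (cx,cy)=(0.9553,0.2957)
member 8 (4-5): L=8.1437, (cx,cy)=(0.1680,0.9858)
member 9 (4-6): L=2.8460, (cx,cy)=(1.0000,0.0000)
member 10 (5-6): L=8.1629, (cx,cy)=(0.1811,-0.9835)
solve A·x = −loads:
  F[0-1] = -20.5369 N (compression)
  F[0-2] = +242.8845 N (tension)
  F[1-2] = +19.7097 N (tension)
  F[1-3] = -8.1549 N (compression)
  F[2-3] = -19.5584 N (compression)
  F[2-4] = +250.7382 N (tension)
  F[3-4] = +15.9546 N (tension)
  F[3-5] = -15.1533 N (compression)
  F[4-5] = -15.9285 N (compression)
  F[4-6] = +256.2413 N (tension)
  F[5-6] = -1415.2079 N (compression)
  Rx@0 = -239.0900 N
  Ry@0 = +20.1833 N
  Ry@6 = +1391.8167 N

242.884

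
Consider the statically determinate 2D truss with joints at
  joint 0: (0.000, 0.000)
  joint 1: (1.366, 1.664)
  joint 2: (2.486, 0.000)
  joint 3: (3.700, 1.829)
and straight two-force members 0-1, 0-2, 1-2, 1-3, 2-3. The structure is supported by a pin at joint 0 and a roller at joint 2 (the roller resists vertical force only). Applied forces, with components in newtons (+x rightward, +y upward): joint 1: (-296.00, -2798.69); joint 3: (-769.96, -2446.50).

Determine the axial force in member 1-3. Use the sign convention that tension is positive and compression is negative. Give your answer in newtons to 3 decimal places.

898.183

N=4 nodes, M=5 members, R=3 reactions → 2N=8, M+R=8
member 0 (0-1): L=2.1529, (cx,cy)=(0.6345,0.7729)
member 1 (0-2): L=2.4860, (cx,cy)=(1.0000,0.0000)
member 2 (1-2): L=2.0058, (cx,cy)=(0.5584,-0.8296)
member 3 (1-3): L=2.3398, (cx,cy)=(0.9975,0.0705)
member 4 (2-3): L=2.1952, (cx,cy)=(0.5530,0.8332)
solve A·x = −loads:
  F[0-1] = -1074.8379 N (compression)
  F[0-2] = -383.9735 N (compression)
  F[1-2] = -2295.8229 N (compression)
  F[1-3] = +898.1828 N (tension)
  F[2-3] = -3012.3965 N (compression)
  Rx@0 = +1065.9600 N
  Ry@0 = +830.7653 N
  Ry@2 = +4414.4247 N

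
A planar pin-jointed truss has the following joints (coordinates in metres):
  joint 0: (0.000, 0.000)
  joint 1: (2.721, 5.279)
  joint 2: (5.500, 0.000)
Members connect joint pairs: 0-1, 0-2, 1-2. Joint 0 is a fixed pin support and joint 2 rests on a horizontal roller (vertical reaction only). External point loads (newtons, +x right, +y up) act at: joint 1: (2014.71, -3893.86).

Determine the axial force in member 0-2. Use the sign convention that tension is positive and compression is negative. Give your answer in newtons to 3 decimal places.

N=3 nodes, M=3 members, R=3 reactions → 2N=6, M+R=6
member 0 (0-1): L=5.9390, (cx,cy)=(0.4582,0.8889)
member 1 (0-2): L=5.5000, (cx,cy)=(1.0000,0.0000)
member 2 (1-2): L=5.9658, (cx,cy)=(0.4658,-0.8849)
solve A·x = −loads:
  F[0-1] = -37.9200 N (compression)
  F[0-2] = +2032.0834 N (tension)
  F[1-2] = -4362.3562 N (compression)
  Rx@0 = -2014.7100 N
  Ry@0 = +33.7060 N
  Ry@2 = +3860.1540 N

2032.083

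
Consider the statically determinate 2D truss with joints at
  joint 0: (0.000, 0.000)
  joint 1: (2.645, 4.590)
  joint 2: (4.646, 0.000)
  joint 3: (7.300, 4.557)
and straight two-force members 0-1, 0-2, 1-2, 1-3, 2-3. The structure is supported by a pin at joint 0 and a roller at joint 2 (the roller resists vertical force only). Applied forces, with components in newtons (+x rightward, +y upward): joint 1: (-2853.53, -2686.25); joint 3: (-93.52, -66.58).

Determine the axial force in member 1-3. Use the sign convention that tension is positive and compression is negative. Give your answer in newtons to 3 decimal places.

N=4 nodes, M=5 members, R=3 reactions → 2N=8, M+R=8
member 0 (0-1): L=5.2976, (cx,cy)=(0.4993,0.8664)
member 1 (0-2): L=4.6460, (cx,cy)=(1.0000,0.0000)
member 2 (1-2): L=5.0072, (cx,cy)=(0.3996,-0.9167)
member 3 (1-3): L=4.6551, (cx,cy)=(1.0000,-0.0071)
member 4 (2-3): L=5.2735, (cx,cy)=(0.5033,0.8641)
solve A·x = −loads:
  F[0-1] = -4650.9789 N (compression)
  F[0-2] = -624.8785 N (compression)
  F[1-2] = +1466.0705 N (tension)
  F[1-3] = -54.5200 N (compression)
  F[2-3] = -77.4959 N (compression)
  Rx@0 = +2947.0500 N
  Ry@0 = +4029.7797 N
  Ry@2 = -1276.9497 N

-54.520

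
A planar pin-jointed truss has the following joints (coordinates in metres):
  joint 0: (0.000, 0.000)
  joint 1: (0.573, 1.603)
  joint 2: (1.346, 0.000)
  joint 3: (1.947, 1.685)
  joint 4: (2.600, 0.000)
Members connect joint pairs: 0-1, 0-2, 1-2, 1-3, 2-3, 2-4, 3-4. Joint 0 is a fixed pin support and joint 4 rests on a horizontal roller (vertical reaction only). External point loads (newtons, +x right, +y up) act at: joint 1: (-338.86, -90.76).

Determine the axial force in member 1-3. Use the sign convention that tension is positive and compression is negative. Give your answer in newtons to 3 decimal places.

N=5 nodes, M=7 members, R=3 reactions → 2N=10, M+R=10
member 0 (0-1): L=1.7023, (cx,cy)=(0.3366,0.9416)
member 1 (0-2): L=1.3460, (cx,cy)=(1.0000,0.0000)
member 2 (1-2): L=1.7796, (cx,cy)=(0.4344,-0.9007)
member 3 (1-3): L=1.3764, (cx,cy)=(0.9982,0.0596)
member 4 (2-3): L=1.7890, (cx,cy)=(0.3359,0.9419)
member 5 (2-4): L=1.2540, (cx,cy)=(1.0000,0.0000)
member 6 (3-4): L=1.8071, (cx,cy)=(0.3614,-0.9324)
solve A·x = −loads:
  F[0-1] = -297.0089 N (compression)
  F[0-2] = -238.8877 N (compression)
  F[1-2] = +219.2542 N (tension)
  F[1-3] = +143.9089 N (tension)
  F[2-3] = -209.6776 N (compression)
  F[2-4] = -73.2128 N (compression)
  F[3-4] = +202.6084 N (tension)
  Rx@0 = +338.8600 N
  Ry@0 = +279.6781 N
  Ry@4 = -188.9181 N

143.909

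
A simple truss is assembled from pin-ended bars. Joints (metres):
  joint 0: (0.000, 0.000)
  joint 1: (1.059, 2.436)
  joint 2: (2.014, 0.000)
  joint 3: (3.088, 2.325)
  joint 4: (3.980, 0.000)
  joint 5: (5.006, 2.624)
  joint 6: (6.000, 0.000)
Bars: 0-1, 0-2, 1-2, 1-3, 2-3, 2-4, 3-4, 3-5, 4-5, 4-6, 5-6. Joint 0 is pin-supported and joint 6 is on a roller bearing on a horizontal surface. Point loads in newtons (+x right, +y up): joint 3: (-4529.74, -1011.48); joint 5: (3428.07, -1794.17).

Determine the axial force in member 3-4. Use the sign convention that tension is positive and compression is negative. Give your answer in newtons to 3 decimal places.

N=7 nodes, M=11 members, R=3 reactions → 2N=14, M+R=14
member 0 (0-1): L=2.6562, (cx,cy)=(0.3987,0.9171)
member 1 (0-2): L=2.0140, (cx,cy)=(1.0000,0.0000)
member 2 (1-2): L=2.6165, (cx,cy)=(0.3650,-0.9310)
member 3 (1-3): L=2.0320, (cx,cy)=(0.9985,-0.0546)
member 4 (2-3): L=2.5611, (cx,cy)=(0.4194,0.9078)
member 5 (2-4): L=1.9660, (cx,cy)=(1.0000,0.0000)
member 6 (3-4): L=2.4902, (cx,cy)=(0.3582,-0.9336)
member 7 (3-5): L=1.9412, (cx,cy)=(0.9881,0.1540)
member 8 (4-5): L=2.8175, (cx,cy)=(0.3642,0.9313)
member 9 (4-6): L=2.0200, (cx,cy)=(1.0000,0.0000)
member 10 (5-6): L=2.8060, (cx,cy)=(0.3542,-0.9352)
solve A·x = −loads:
  F[0-1] = -1138.6084 N (compression)
  F[0-2] = -647.7241 N (compression)
  F[1-2] = +1173.4209 N (tension)
  F[1-3] = -883.5521 N (compression)
  F[2-3] = -1203.3944 N (compression)
  F[2-4] = +285.2127 N (tension)
  F[3-4] = +528.2230 N (tension)
  F[3-5] = +2989.3232 N (tension)
  F[4-5] = -529.5322 N (compression)
  F[4-6] = +667.2550 N (tension)
  F[5-6] = -1883.5926 N (compression)
  Rx@0 = +1101.6700 N
  Ry@0 = +1044.2041 N
  Ry@6 = +1761.4459 N

528.223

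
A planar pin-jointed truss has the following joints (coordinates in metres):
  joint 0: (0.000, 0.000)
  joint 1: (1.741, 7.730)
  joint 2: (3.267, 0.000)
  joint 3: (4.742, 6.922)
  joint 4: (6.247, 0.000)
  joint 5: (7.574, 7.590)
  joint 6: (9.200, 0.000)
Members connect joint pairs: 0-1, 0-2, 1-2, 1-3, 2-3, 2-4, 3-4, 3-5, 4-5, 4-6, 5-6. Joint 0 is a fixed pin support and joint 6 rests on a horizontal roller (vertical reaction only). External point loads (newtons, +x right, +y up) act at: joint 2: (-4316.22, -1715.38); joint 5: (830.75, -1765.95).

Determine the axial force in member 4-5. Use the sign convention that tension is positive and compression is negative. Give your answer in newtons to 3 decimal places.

N=7 nodes, M=11 members, R=3 reactions → 2N=14, M+R=14
member 0 (0-1): L=7.9236, (cx,cy)=(0.2197,0.9756)
member 1 (0-2): L=3.2670, (cx,cy)=(1.0000,0.0000)
member 2 (1-2): L=7.8792, (cx,cy)=(0.1937,-0.9811)
member 3 (1-3): L=3.1079, (cx,cy)=(0.9656,-0.2600)
member 4 (2-3): L=7.0774, (cx,cy)=(0.2084,0.9780)
member 5 (2-4): L=2.9800, (cx,cy)=(1.0000,0.0000)
member 6 (3-4): L=7.0837, (cx,cy)=(0.2125,-0.9772)
member 7 (3-5): L=2.9097, (cx,cy)=(0.9733,0.2296)
member 8 (4-5): L=7.7051, (cx,cy)=(0.1722,0.9851)
member 9 (4-6): L=2.9530, (cx,cy)=(1.0000,0.0000)
member 10 (5-6): L=7.7622, (cx,cy)=(0.2095,-0.9778)
solve A·x = −loads:
  F[0-1] = -751.3382 N (compression)
  F[0-2] = -3320.3842 N (compression)
  F[1-2] = +836.9134 N (tension)
  F[1-3] = -338.8262 N (compression)
  F[2-3] = +914.3914 N (tension)
  F[2-4] = +967.3569 N (tension)
  F[3-4] = -987.6772 N (compression)
  F[3-5] = +75.2436 N (tension)
  F[4-5] = +979.7682 N (tension)
  F[4-6] = +588.7775 N (tension)
  F[5-6] = -2810.7119 N (compression)
  Rx@0 = +3485.4700 N
  Ry@0 = +732.9774 N
  Ry@6 = +2748.3526 N

979.768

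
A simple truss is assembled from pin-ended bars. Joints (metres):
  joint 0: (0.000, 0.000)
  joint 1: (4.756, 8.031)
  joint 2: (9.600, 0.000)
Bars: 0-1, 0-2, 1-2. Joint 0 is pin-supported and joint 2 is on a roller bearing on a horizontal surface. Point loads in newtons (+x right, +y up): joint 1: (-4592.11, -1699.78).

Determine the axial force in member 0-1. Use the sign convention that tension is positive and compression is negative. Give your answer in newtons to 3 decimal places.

-5461.485

N=3 nodes, M=3 members, R=3 reactions → 2N=6, M+R=6
member 0 (0-1): L=9.3336, (cx,cy)=(0.5096,0.8604)
member 1 (0-2): L=9.6000, (cx,cy)=(1.0000,0.0000)
member 2 (1-2): L=9.3788, (cx,cy)=(0.5165,-0.8563)
solve A·x = −loads:
  F[0-1] = -5461.4852 N (compression)
  F[0-2] = -1809.1792 N (compression)
  F[1-2] = +3502.8639 N (tension)
  Rx@0 = +4592.1100 N
  Ry@0 = +4699.2677 N
  Ry@2 = -2999.4877 N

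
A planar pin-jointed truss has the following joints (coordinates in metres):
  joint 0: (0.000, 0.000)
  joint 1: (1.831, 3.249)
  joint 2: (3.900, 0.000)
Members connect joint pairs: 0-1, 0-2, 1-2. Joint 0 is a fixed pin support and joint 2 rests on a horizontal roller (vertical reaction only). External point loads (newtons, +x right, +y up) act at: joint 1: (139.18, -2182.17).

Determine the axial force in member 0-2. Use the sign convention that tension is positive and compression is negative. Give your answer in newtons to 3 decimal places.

N=3 nodes, M=3 members, R=3 reactions → 2N=6, M+R=6
member 0 (0-1): L=3.7294, (cx,cy)=(0.4910,0.8712)
member 1 (0-2): L=3.9000, (cx,cy)=(1.0000,0.0000)
member 2 (1-2): L=3.8519, (cx,cy)=(0.5371,-0.8435)
solve A·x = −loads:
  F[0-1] = -1195.7573 N (compression)
  F[0-2] = +726.2505 N (tension)
  F[1-2] = -1352.0586 N (compression)
  Rx@0 = -139.1800 N
  Ry@0 = +1041.7215 N
  Ry@2 = +1140.4485 N

726.251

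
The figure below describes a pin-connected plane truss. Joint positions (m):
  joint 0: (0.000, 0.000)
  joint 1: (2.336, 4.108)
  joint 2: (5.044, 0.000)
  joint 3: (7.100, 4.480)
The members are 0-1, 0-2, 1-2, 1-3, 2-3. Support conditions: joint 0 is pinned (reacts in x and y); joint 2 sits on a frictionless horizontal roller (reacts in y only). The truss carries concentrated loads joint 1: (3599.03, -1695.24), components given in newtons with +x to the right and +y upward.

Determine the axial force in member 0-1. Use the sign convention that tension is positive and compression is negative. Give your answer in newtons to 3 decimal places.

2324.946

N=4 nodes, M=5 members, R=3 reactions → 2N=8, M+R=8
member 0 (0-1): L=4.7257, (cx,cy)=(0.4943,0.8693)
member 1 (0-2): L=5.0440, (cx,cy)=(1.0000,0.0000)
member 2 (1-2): L=4.9203, (cx,cy)=(0.5504,-0.8349)
member 3 (1-3): L=4.7785, (cx,cy)=(0.9970,0.0778)
member 4 (2-3): L=4.9293, (cx,cy)=(0.4171,0.9089)
solve A·x = −loads:
  F[0-1] = +2324.9459 N (tension)
  F[0-2] = +2449.7749 N (tension)
  F[1-2] = -4451.0790 N (compression)
  F[1-3] = -0.0000 N (compression)
  F[2-3] = -0.0000 N (compression)
  Rx@0 = -3599.0300 N
  Ry@0 = -2021.0359 N
  Ry@2 = +3716.2759 N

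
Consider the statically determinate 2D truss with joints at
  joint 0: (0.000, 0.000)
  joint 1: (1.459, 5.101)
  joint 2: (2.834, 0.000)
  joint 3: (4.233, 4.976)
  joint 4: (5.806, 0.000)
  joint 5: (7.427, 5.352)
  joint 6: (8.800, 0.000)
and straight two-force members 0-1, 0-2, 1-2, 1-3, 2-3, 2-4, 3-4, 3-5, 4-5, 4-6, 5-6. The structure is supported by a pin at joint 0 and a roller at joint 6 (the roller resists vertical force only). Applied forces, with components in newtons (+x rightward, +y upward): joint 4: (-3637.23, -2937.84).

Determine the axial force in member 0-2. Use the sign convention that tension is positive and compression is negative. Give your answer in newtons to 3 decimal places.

-3351.341

N=7 nodes, M=11 members, R=3 reactions → 2N=14, M+R=14
member 0 (0-1): L=5.3056, (cx,cy)=(0.2750,0.9614)
member 1 (0-2): L=2.8340, (cx,cy)=(1.0000,0.0000)
member 2 (1-2): L=5.2831, (cx,cy)=(0.2603,-0.9655)
member 3 (1-3): L=2.7768, (cx,cy)=(0.9990,-0.0450)
member 4 (2-3): L=5.1689, (cx,cy)=(0.2707,0.9627)
member 5 (2-4): L=2.9720, (cx,cy)=(1.0000,0.0000)
member 6 (3-4): L=5.2187, (cx,cy)=(0.3014,-0.9535)
member 7 (3-5): L=3.2161, (cx,cy)=(0.9931,0.1169)
member 8 (4-5): L=5.5921, (cx,cy)=(0.2899,0.9571)
member 9 (4-6): L=2.9940, (cx,cy)=(1.0000,0.0000)
member 10 (5-6): L=5.5253, (cx,cy)=(0.2485,-0.9686)
solve A·x = −loads:
  F[0-1] = -1039.6149 N (compression)
  F[0-2] = -3351.3411 N (compression)
  F[1-2] = +1061.4448 N (tension)
  F[1-3] = -562.7166 N (compression)
  F[2-3] = -1064.5993 N (compression)
  F[2-4] = -2786.9437 N (compression)
  F[3-4] = +909.4632 N (tension)
  F[3-5] = -1132.1770 N (compression)
  F[4-5] = +2163.5661 N (tension)
  F[4-6] = +497.2524 N (tension)
  F[5-6] = -2001.0729 N (compression)
  Rx@0 = +3637.2300 N
  Ry@0 = +999.5333 N
  Ry@6 = +1938.3067 N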